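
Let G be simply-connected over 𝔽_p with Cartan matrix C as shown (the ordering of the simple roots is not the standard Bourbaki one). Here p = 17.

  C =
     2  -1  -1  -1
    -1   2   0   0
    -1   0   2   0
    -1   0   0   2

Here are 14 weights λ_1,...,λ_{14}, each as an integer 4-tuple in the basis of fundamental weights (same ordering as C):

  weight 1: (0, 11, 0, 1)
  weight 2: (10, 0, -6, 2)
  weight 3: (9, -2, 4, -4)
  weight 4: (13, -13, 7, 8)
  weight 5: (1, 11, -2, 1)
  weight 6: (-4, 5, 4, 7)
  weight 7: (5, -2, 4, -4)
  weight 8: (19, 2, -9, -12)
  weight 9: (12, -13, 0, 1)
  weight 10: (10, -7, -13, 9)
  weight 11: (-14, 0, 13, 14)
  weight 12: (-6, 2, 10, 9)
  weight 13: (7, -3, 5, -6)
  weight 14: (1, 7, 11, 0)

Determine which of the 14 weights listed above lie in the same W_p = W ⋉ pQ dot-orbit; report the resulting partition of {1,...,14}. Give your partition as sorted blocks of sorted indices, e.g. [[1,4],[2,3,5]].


Dynkin diagram of C (from the 6 off-diagonal −1 entries): D_4.

Alcove-folded reps (p=17, 14 weights, presented ϖ-order):

  1: (1, 12, 1, 2)
  2: (2, 1, 5, 3)
  3: (2, 1, 5, 3)
  4: (1, 2, 6, 5)
  5: (1, 12, 1, 2)
  6: (3, 3, 2, 5)
  7: (2, 1, 5, 3)
  8: (3, 3, 2, 5)
  9: (1, 12, 1, 2)
  10: (2, 1, 5, 3)
  11: (1, 12, 1, 2)
  12: (1, 2, 6, 5)
  13: (1, 2, 6, 5)
  14: (1, 2, 6, 5)

Grouping the 14 weights by Ā_17-representative: 4 linkage classes.

[[1, 5, 9, 11], [2, 3, 7, 10], [4, 12, 13, 14], [6, 8]]


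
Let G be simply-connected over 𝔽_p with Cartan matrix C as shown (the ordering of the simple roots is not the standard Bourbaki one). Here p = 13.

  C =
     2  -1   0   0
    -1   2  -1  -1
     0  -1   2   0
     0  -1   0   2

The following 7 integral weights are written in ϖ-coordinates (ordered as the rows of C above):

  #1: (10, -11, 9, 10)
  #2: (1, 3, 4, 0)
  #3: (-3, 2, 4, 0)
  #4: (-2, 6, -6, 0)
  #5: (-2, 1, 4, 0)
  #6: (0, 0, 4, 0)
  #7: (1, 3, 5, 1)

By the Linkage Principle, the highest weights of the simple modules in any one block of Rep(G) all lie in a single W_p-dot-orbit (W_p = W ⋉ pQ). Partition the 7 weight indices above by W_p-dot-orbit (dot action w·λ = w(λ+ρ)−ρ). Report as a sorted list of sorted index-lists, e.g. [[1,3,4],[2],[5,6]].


C ↔ D_4 under row/col permutation; |W(D_4)| = 192.

λ_j+ρ reflected into Ā_13 (⟨·,θ^∨⟩≤13); 4-tuples as given:

  λ_1+ρ ↦ (1, 1, 0, 1) · λ_2+ρ ↦ (2, 1, 5, 1) · λ_3+ρ ↦ (2, 1, 5, 1) · λ_4+ρ ↦ (1, 1, 5, 1) · λ_5+ρ ↦ (1, 1, 5, 1) · λ_6+ρ ↦ (1, 1, 5, 1) · λ_7+ρ ↦ (1, 1, 5, 1)

Linkage partition of the 7 weights (3 classes, p=13):

[[1], [2, 3], [4, 5, 6, 7]]


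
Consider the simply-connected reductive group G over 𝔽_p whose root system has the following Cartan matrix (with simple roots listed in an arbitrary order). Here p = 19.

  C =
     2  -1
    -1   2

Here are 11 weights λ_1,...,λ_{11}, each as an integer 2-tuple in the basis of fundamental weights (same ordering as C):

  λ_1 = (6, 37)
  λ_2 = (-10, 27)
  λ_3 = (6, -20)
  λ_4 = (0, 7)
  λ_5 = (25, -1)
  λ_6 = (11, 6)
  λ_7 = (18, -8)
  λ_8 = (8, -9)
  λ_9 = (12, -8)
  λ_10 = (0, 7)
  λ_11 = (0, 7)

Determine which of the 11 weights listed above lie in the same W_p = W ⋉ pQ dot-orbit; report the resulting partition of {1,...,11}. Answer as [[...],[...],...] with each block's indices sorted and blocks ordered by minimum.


Cartan matrix: type A_2 (|W|=6); un-permuting the 2 rows.

W_19-reps of the 11 weights in Ā_19 (same 2-coord order as C):

    λ_1 → (12, 7)
    λ_2 → (0, 10)
    λ_3 → (12, 7)
    λ_4 → (1, 8)
    λ_5 → (12, 7)
    λ_6 → (12, 7)
    λ_7 → (12, 7)
    λ_8 → (1, 8)
    λ_9 → (6, 7)
    λ_10 → (1, 8)
    λ_11 → (1, 8)

These 11 weights hit 4 W_19-dot-orbits; sizes (5, 1, 4, 1):

[[1, 3, 5, 6, 7], [2], [4, 8, 10, 11], [9]]


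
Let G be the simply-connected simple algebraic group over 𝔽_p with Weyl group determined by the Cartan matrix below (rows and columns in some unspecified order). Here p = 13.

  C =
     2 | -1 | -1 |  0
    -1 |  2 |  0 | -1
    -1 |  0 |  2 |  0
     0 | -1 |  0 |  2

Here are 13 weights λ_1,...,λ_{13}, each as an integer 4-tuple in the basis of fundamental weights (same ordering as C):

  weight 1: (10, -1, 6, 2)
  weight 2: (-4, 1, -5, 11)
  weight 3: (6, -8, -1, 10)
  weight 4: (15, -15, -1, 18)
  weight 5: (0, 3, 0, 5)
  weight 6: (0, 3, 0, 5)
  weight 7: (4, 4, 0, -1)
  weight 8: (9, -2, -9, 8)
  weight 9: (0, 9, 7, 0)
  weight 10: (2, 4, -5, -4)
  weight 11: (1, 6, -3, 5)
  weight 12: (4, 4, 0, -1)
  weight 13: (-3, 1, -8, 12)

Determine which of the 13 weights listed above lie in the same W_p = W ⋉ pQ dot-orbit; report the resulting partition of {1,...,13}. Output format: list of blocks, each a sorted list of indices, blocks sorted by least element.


Type A_4, rank 4, |W|=120; reorder rows/cols to standard.

Each λ_j+ρ reduced to Ā_13; 4-tuples below use C's row order:

  λ_1 → (5, 5, 1, 0);  λ_2 → (1, 4, 1, 6);  λ_3 → (0, 7, 0, 4);  λ_4 → (5, 5, 1, 0);  λ_5 → (1, 4, 1, 6);  λ_6 → (1, 4, 1, 6);  λ_7 → (5, 5, 1, 0);  λ_8 → (1, 1, 3, 3);  λ_9 → (1, 4, 1, 6);  λ_10 → (1, 1, 3, 3);  λ_11 → (0, 7, 0, 4);  λ_12 → (5, 5, 1, 0);  λ_13 → (0, 7, 0, 4)

Linkage partition of the 13 weights (4 classes, p=13):

[[1, 4, 7, 12], [2, 5, 6, 9], [3, 11, 13], [8, 10]]


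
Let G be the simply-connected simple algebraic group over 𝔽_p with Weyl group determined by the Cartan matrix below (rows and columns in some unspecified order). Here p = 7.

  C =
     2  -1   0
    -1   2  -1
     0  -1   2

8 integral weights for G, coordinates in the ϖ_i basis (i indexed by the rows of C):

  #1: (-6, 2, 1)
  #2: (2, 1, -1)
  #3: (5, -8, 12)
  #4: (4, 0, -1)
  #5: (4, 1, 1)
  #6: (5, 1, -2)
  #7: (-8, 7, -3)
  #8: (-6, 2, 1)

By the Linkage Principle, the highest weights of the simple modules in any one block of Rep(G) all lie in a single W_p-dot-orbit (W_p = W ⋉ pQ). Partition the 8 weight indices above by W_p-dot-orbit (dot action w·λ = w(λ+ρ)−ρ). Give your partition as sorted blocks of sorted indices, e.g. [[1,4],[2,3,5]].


Root system A_3: the 3×3 matrix C matches after relabeling.

Folding the 8 weights λ_j+ρ into Ā_7 (reps in the given 3-coord order):

  [1] (3, 2, 0);  [2] (3, 2, 0);  [3] (5, 1, 0);  [4] (5, 1, 0);  [5] (3, 2, 0);  [6] (5, 1, 0);  [7] (5, 1, 0);  [8] (3, 2, 0)

Linkage partition of the 8 weights (2 classes, p=7):

[[1, 2, 5, 8], [3, 4, 6, 7]]


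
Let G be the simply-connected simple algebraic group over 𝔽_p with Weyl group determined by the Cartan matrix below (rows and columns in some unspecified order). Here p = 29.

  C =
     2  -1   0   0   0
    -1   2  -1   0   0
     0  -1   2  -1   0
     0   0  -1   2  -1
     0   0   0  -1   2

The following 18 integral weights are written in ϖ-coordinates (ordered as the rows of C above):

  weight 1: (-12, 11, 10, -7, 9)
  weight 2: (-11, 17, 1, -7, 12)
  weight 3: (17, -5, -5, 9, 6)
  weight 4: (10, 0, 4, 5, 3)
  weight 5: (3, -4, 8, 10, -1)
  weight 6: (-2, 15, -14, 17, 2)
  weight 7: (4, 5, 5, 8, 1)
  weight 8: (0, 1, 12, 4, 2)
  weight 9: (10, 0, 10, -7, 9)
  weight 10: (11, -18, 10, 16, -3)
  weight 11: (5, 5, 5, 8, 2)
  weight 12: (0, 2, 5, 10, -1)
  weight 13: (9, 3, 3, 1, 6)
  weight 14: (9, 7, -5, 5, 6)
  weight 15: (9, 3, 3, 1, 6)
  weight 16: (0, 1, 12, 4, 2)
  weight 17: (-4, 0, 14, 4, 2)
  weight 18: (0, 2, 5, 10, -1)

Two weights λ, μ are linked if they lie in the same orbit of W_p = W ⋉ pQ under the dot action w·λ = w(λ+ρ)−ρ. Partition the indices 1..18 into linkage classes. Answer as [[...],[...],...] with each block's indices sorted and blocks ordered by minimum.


Dynkin diagram of C (from the 8 off-diagonal −1 entries): A_5.

Ā_29 reps of the 18 weights (A_5, coords as presented):

  λ_1 → (11, 1, 5, 6, 4) · λ_2 → (10, 4, 4, 2, 7) · λ_3 → (10, 4, 4, 2, 7) · λ_4 → (11, 1, 5, 6, 4) · λ_5 → (1, 3, 6, 11, 0) · λ_6 → (1, 2, 13, 5, 3) · λ_7 → (5, 6, 6, 9, 2) · λ_8 → (1, 2, 13, 5, 3) · λ_9 → (11, 1, 5, 6, 4) · λ_10 → (5, 6, 6, 9, 2) · λ_11 → (5, 6, 6, 9, 2) · λ_12 → (1, 3, 6, 11, 0) · λ_13 → (10, 4, 4, 2, 7) · λ_14 → (10, 4, 4, 2, 7) · λ_15 → (10, 4, 4, 2, 7) · λ_16 → (1, 2, 13, 5, 3) · λ_17 → (1, 2, 13, 5, 3) · λ_18 → (1, 3, 6, 11, 0)

The 18 indices split into 5 linkage classes (same alcove rep ⇔ same W_29-dot-orbit):

[[1, 4, 9], [2, 3, 13, 14, 15], [5, 12, 18], [6, 8, 16, 17], [7, 10, 11]]


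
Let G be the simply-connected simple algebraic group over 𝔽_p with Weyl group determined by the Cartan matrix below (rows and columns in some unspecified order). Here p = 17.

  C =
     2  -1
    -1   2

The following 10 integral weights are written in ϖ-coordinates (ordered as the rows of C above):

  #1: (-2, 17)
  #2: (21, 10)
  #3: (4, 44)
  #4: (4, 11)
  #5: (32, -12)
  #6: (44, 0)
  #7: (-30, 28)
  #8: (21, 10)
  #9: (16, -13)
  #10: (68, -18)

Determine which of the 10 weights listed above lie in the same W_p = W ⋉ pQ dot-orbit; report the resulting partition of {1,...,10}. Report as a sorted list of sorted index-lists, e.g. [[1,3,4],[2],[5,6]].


A_2 Cartan matrix, 2 simple roots permuted; ρ=(1,1).

Each λ_j+ρ reduced to Ā_17; 2-tuples below use C's row order:

  λ_1+ρ ↦ (0, 16) · λ_2+ρ ↦ (1, 5) · λ_3+ρ ↦ (1, 5) · λ_4+ρ ↦ (5, 12) · λ_5+ρ ↦ (1, 5) · λ_6+ρ ↦ (1, 5) · λ_7+ρ ↦ (5, 12) · λ_8+ρ ↦ (1, 5) · λ_9+ρ ↦ (5, 12) · λ_10+ρ ↦ (0, 16)

3 distinct reps among the 10 weights ⇒ 3 W_17-linkage classes:

[[1, 10], [2, 3, 5, 6, 8], [4, 7, 9]]


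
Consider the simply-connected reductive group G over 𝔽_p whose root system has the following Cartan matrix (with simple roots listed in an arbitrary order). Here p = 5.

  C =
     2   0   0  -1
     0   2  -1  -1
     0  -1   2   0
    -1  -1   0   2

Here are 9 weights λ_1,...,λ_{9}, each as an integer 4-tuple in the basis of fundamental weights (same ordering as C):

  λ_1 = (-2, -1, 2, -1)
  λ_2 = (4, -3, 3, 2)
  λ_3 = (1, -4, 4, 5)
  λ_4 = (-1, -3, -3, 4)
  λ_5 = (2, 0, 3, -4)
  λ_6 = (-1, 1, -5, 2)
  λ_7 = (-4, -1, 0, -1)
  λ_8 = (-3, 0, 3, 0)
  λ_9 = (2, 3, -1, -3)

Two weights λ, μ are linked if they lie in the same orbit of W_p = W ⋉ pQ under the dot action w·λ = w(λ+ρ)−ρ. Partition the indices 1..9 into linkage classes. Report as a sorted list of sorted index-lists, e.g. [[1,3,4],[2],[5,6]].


Cartan matrix: type A_4 (|W|=120); un-permuting the 4 rows.

Each λ_j+ρ reduced to Ā_5; 4-tuples below use C's row order:

    λ_1 → (0, 1, 2, 0)
    λ_2 → (0, 1, 2, 0)
    λ_3 → (2, 0, 2, 0)
    λ_4 → (0, 2, 2, 1)
    λ_5 → (0, 2, 2, 1)
    λ_6 → (0, 2, 2, 1)
    λ_7 → (0, 1, 2, 0)
    λ_8 → (0, 0, 3, 1)
    λ_9 → (1, 2, 0, 2)

Partition of {1..9} into 5 W_5-dot-orbits:

[[1, 2, 7], [3], [4, 5, 6], [8], [9]]


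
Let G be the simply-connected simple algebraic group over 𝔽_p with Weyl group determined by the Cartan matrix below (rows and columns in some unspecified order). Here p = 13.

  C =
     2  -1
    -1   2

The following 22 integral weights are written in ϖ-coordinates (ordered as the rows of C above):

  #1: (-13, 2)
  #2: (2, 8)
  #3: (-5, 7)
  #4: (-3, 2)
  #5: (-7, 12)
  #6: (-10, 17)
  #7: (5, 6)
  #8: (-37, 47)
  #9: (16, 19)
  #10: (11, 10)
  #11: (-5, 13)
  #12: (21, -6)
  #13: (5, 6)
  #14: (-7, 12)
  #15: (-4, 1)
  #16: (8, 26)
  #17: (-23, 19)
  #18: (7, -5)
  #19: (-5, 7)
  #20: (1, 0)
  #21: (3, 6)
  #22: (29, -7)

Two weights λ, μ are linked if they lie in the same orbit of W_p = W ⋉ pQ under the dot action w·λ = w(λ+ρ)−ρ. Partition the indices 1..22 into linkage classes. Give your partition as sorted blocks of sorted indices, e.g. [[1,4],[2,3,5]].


Dynkin diagram of C (from the 2 off-diagonal −1 entries): A_2.

λ_j+ρ reflected into Ā_13 (⟨·,θ^∨⟩≤13); 2-tuples as given:

  λ_1 → (3, 9) · λ_2 → (3, 9) · λ_3 → (4, 4) · λ_4 → (2, 1) · λ_5 → (6, 7) · λ_6 → (4, 4) · λ_7 → (6, 7) · λ_8 → (3, 9) · λ_9 → (4, 7) · λ_10 → (2, 1) · λ_11 → (3, 9) · λ_12 → (4, 4) · λ_13 → (6, 7) · λ_14 → (6, 7) · λ_15 → (2, 1) · λ_16 → (3, 9) · λ_17 → (4, 7) · λ_18 → (4, 4) · λ_19 → (4, 4) · λ_20 → (2, 1) · λ_21 → (4, 7) · λ_22 → (4, 7)

The 22 indices split into 5 linkage classes (same alcove rep ⇔ same W_13-dot-orbit):

[[1, 2, 8, 11, 16], [3, 6, 12, 18, 19], [4, 10, 15, 20], [5, 7, 13, 14], [9, 17, 21, 22]]


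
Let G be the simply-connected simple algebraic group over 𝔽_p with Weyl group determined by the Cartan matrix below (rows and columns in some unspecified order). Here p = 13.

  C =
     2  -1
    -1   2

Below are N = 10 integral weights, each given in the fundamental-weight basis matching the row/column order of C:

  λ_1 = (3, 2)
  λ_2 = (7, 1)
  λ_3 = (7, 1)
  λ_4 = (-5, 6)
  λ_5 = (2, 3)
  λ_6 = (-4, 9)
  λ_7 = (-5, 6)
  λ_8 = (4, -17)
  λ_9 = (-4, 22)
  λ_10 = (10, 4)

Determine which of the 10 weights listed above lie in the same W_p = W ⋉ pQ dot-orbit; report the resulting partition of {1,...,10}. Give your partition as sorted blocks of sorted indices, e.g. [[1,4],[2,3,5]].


A_2 Cartan matrix, 2 simple roots permuted; ρ=(1,1).

W_13-reps of the 10 weights in Ā_13 (same 2-coord order as C):

  [1] (4, 3)
  [2] (8, 2)
  [3] (8, 2)
  [4] (4, 3)
  [5] (3, 4)
  [6] (3, 7)
  [7] (4, 3)
  [8] (8, 2)
  [9] (7, 3)
  [10] (8, 2)

Linkage partition of the 10 weights (5 classes, p=13):

[[1, 4, 7], [2, 3, 8, 10], [5], [6], [9]]


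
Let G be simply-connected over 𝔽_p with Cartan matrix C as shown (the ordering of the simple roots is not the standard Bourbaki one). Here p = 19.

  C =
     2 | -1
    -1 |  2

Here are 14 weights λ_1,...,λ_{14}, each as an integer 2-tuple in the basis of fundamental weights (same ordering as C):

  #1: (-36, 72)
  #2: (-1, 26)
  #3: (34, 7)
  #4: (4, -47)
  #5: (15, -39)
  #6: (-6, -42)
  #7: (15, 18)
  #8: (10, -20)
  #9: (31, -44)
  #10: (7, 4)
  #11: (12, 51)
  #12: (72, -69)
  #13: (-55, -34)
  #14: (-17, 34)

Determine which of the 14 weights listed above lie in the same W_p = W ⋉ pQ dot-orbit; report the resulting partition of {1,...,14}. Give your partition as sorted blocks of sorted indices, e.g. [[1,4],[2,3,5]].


Dynkin diagram of C (from the 2 off-diagonal −1 entries): A_2.

Alcove-folded reps (p=19, 14 weights, presented ϖ-order):

    λ_1 → (0, 3)
    λ_2 → (8, 11)
    λ_3 → (5, 11)
    λ_4 → (5, 11)
    λ_5 → (0, 3)
    λ_6 → (5, 11)
    λ_7 → (0, 3)
    λ_8 → (8, 11)
    λ_9 → (8, 5)
    λ_10 → (8, 5)
    λ_11 → (8, 5)
    λ_12 → (5, 11)
    λ_13 → (5, 11)
    λ_14 → (0, 3)

Linkage partition of the 14 weights (4 classes, p=19):

[[1, 5, 7, 14], [2, 8], [3, 4, 6, 12, 13], [9, 10, 11]]


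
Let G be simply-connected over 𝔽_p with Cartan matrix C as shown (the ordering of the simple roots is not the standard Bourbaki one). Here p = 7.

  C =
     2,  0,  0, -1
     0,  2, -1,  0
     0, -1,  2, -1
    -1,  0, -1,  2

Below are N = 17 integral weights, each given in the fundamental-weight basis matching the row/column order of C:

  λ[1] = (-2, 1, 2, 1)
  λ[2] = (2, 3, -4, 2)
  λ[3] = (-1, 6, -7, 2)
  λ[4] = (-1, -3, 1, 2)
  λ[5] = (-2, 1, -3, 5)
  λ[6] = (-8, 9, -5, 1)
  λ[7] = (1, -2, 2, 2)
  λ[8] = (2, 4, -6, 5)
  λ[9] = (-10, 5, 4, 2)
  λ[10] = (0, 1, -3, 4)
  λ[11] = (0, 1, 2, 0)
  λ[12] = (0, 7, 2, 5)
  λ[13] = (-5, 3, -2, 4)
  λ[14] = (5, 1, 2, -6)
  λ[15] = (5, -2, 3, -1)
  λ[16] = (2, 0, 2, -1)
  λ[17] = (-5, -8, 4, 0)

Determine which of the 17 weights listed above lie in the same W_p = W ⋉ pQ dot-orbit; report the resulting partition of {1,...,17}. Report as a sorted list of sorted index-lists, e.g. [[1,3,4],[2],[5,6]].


Type A_4, rank 4, |W|=120; reorder rows/cols to standard.

Alcove-folded reps (p=7, 17 weights, presented ϖ-order):

  1: (1, 2, 3, 1) · 2: (3, 1, 3, 0) · 3: (3, 1, 3, 0) · 4: (0, 2, 0, 3) · 5: (1, 0, 2, 3) · 6: (1, 2, 3, 1) · 7: (1, 0, 2, 3) · 8: (1, 2, 3, 1) · 9: (4, 1, 1, 0) · 10: (1, 0, 2, 3) · 11: (1, 2, 3, 1) · 12: (3, 2, 1, 0) · 13: (3, 2, 1, 0) · 14: (1, 0, 2, 3) · 15: (3, 2, 1, 0) · 16: (3, 1, 3, 0) · 17: (1, 2, 3, 1)

The 17 indices split into 6 linkage classes (same alcove rep ⇔ same W_7-dot-orbit):

[[1, 6, 8, 11, 17], [2, 3, 16], [4], [5, 7, 10, 14], [9], [12, 13, 15]]


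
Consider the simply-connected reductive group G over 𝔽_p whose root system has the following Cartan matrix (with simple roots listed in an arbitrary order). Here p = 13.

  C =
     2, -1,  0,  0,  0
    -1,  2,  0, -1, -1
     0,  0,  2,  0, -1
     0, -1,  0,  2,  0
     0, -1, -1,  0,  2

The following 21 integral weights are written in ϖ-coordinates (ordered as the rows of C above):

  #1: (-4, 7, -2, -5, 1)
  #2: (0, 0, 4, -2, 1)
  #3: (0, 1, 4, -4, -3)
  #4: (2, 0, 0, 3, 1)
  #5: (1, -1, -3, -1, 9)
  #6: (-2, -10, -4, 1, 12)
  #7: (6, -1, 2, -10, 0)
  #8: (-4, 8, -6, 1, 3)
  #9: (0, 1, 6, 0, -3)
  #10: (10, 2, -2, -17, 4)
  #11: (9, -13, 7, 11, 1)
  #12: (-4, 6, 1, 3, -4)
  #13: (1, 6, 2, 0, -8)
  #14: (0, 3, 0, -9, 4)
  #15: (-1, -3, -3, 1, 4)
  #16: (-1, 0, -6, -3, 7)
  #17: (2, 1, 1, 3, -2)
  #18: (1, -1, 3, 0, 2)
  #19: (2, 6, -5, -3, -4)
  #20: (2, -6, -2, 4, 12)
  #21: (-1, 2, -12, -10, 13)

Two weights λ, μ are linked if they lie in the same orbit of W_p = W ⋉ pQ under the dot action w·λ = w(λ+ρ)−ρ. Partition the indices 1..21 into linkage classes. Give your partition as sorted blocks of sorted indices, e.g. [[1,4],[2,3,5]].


Dynkin diagram of C (from the 8 off-diagonal −1 entries): D_5.

λ_j+ρ reflected into Ā_13 (⟨·,θ^∨⟩≤13); 5-tuples as given:

  λ_1 → (3, 1, 1, 4, 1)
  λ_2 → (1, 0, 5, 1, 2)
  λ_3 → (2, 0, 2, 0, 1)
  λ_4 → (3, 1, 1, 4, 1)
  λ_5 → (2, 0, 2, 0, 1)
  λ_6 → (2, 0, 4, 1, 3)
  λ_7 → (1, 0, 5, 1, 2)
  λ_8 → (1, 2, 3, 0, 2)
  λ_9 → (1, 0, 5, 1, 2)
  λ_10 → (1, 2, 3, 0, 2)
  λ_11 → (2, 0, 2, 0, 1)
  λ_12 → (3, 1, 1, 4, 1)
  λ_13 → (2, 0, 4, 1, 3)
  λ_14 → (3, 1, 1, 4, 1)
  λ_15 → (2, 0, 2, 0, 1)
  λ_16 → (1, 0, 5, 1, 2)
  λ_17 → (3, 1, 1, 4, 1)
  λ_18 → (2, 0, 4, 1, 3)
  λ_19 → (1, 2, 3, 0, 2)
  λ_20 → (2, 0, 2, 0, 1)
  λ_21 → (2, 0, 4, 1, 3)

These 21 weights hit 5 W_13-dot-orbits; sizes (5, 4, 5, 4, 3):

[[1, 4, 12, 14, 17], [2, 7, 9, 16], [3, 5, 11, 15, 20], [6, 13, 18, 21], [8, 10, 19]]


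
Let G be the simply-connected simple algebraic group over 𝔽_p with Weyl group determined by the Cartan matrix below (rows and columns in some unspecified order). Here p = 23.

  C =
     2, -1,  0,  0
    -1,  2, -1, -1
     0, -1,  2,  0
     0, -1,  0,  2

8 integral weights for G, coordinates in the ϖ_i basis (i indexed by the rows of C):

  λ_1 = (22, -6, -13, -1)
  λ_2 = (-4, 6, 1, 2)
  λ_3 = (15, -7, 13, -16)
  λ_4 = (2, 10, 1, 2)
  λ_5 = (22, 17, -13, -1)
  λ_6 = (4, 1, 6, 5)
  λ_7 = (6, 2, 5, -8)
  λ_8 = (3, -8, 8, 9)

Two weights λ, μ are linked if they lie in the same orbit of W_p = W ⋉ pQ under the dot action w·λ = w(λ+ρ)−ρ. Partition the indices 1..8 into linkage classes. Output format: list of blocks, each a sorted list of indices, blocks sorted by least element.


D_4 Cartan matrix, 4 simple roots permuted; ρ=(1,1,1,1).

Folding the 8 weights λ_j+ρ into Ā_23 (reps in the given 4-coord order):

  λ_1+ρ ↦ (1, 5, 0, 12) · λ_2+ρ ↦ (3, 4, 2, 3) · λ_3+ρ ↦ (5, 2, 7, 6) · λ_4+ρ ↦ (3, 4, 2, 3) · λ_5+ρ ↦ (1, 5, 0, 12) · λ_6+ρ ↦ (5, 2, 7, 6) · λ_7+ρ ↦ (3, 4, 2, 3) · λ_8+ρ ↦ (3, 4, 2, 3)

3 distinct reps among the 8 weights ⇒ 3 W_23-linkage classes:

[[1, 5], [2, 4, 7, 8], [3, 6]]


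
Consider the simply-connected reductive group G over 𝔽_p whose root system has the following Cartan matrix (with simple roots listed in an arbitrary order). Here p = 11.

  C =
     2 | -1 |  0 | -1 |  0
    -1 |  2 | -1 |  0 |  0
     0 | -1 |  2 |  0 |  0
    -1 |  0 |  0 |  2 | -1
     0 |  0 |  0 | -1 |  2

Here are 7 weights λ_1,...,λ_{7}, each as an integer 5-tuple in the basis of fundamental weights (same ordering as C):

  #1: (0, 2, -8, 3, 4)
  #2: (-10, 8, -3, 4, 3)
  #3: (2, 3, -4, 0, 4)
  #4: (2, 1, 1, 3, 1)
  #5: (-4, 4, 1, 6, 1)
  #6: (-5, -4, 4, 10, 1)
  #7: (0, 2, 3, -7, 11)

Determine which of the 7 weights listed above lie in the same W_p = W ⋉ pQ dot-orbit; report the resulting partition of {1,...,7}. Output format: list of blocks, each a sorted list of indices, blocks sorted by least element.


C ↔ A_5 under row/col permutation; |W(A_5)| = 720.

Each λ_j+ρ reduced to Ā_11; 5-tuples below use C's row order:

    λ_1+ρ ↦ (3, 1, 1, 1, 3)
    λ_2+ρ ↦ (3, 2, 0, 4, 0)
    λ_3+ρ ↦ (3, 1, 1, 1, 3)
    λ_4+ρ ↦ (3, 2, 0, 4, 0)
    λ_5+ρ ↦ (3, 2, 0, 4, 0)
    λ_6+ρ ↦ (3, 2, 0, 4, 0)
    λ_7+ρ ↦ (3, 1, 1, 1, 3)

2 distinct reps among the 7 weights ⇒ 2 W_11-linkage classes:

[[1, 3, 7], [2, 4, 5, 6]]


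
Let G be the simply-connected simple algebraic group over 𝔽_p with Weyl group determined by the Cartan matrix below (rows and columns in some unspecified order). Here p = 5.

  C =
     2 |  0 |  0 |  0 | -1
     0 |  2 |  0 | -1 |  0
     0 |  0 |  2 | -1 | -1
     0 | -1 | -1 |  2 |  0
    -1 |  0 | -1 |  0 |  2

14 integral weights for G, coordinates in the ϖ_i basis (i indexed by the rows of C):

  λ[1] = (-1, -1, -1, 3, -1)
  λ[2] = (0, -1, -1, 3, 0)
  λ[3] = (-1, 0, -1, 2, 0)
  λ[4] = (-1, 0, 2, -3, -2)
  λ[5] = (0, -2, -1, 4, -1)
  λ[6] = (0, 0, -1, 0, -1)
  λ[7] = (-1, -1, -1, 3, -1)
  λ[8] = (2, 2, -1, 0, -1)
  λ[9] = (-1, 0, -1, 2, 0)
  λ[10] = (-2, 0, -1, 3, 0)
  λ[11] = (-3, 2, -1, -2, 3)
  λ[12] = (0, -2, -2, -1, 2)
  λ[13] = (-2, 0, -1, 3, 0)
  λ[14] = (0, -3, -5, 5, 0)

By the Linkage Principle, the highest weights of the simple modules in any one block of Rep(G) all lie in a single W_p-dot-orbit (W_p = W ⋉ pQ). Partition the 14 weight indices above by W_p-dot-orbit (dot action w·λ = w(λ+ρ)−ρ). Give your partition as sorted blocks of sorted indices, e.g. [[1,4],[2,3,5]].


C ↔ A_5 under row/col permutation; |W(A_5)| = 720.

Alcove-folded reps (p=5, 14 weights, presented ϖ-order):

    λ_1+ρ ↦ (0, 0, 0, 4, 0)
    λ_2+ρ ↦ (0, 1, 0, 3, 1)
    λ_3+ρ ↦ (0, 1, 0, 3, 1)
    λ_4+ρ ↦ (1, 1, 0, 1, 0)
    λ_5+ρ ↦ (0, 0, 0, 4, 0)
    λ_6+ρ ↦ (1, 1, 0, 1, 0)
    λ_7+ρ ↦ (0, 0, 0, 4, 0)
    λ_8+ρ ↦ (1, 1, 0, 1, 0)
    λ_9+ρ ↦ (0, 1, 0, 3, 1)
    λ_10+ρ ↦ (0, 0, 0, 4, 0)
    λ_11+ρ ↦ (1, 1, 1, 0, 1)
    λ_12+ρ ↦ (1, 1, 1, 0, 1)
    λ_13+ρ ↦ (0, 0, 0, 4, 0)
    λ_14+ρ ↦ (1, 1, 1, 0, 1)

These 14 weights hit 4 W_5-dot-orbits; sizes (5, 3, 3, 3):

[[1, 5, 7, 10, 13], [2, 3, 9], [4, 6, 8], [11, 12, 14]]


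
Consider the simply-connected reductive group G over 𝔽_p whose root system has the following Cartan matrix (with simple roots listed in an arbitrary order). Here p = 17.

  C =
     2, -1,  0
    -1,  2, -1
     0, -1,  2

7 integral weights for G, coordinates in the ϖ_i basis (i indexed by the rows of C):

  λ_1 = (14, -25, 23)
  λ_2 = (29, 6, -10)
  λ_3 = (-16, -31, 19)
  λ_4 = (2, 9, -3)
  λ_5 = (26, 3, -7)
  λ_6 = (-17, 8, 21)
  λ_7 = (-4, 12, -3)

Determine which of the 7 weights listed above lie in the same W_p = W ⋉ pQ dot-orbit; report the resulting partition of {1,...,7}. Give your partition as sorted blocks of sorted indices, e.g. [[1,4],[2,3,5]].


Root system A_3: the 3×3 matrix C matches after relabeling.

Alcove-folded reps (p=17, 7 weights, presented ϖ-order):

  λ_1 → (2, 8, 7) · λ_2 → (3, 8, 2) · λ_3 → (3, 8, 2) · λ_4 → (3, 8, 2) · λ_5 → (3, 8, 2) · λ_6 → (5, 2, 1) · λ_7 → (3, 8, 2)

These 7 weights hit 3 W_17-dot-orbits; sizes (1, 5, 1):

[[1], [2, 3, 4, 5, 7], [6]]


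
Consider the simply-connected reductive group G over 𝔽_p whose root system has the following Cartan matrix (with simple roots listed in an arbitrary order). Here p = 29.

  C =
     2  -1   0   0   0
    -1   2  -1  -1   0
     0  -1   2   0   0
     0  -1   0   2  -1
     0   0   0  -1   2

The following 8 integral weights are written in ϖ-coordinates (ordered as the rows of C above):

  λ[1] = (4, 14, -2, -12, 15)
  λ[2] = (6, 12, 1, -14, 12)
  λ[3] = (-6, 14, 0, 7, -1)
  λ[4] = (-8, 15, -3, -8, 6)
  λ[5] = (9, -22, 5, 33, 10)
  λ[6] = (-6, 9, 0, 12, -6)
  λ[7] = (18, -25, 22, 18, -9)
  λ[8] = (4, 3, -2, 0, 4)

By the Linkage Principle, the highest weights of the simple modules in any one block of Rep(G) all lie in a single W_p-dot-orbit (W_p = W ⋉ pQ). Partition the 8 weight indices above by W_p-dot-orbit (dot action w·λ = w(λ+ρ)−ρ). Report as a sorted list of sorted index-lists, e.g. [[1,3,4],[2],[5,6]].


Dynkin diagram of C (from the 8 off-diagonal −1 entries): D_5.

Folding the 8 weights λ_j+ρ into Ā_29 (reps in the given 5-coord order):

  1: (5, 3, 1, 1, 5) · 2: (7, 0, 2, 7, 0) · 3: (5, 5, 1, 0, 5) · 4: (7, 0, 2, 7, 0) · 5: (5, 5, 1, 0, 5) · 6: (5, 5, 1, 0, 5) · 7: (5, 5, 1, 0, 5) · 8: (5, 3, 1, 1, 5)

3 distinct reps among the 8 weights ⇒ 3 W_29-linkage classes:

[[1, 8], [2, 4], [3, 5, 6, 7]]


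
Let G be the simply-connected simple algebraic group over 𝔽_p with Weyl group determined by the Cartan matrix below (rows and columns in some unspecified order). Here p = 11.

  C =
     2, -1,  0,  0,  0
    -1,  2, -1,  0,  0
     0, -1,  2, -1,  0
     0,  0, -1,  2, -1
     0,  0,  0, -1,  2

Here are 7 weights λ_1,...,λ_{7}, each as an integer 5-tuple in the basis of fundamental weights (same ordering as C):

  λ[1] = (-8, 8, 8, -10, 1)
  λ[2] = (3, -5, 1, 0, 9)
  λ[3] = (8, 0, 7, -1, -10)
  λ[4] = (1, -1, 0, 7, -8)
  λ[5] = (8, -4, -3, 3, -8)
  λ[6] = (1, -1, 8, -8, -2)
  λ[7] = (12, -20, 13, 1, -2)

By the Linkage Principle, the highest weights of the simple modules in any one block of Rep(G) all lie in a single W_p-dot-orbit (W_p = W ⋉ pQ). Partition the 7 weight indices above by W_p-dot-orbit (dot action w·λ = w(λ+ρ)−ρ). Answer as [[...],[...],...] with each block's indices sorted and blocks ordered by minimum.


Type A_5, rank 5, |W|=720; reorder rows/cols to standard.

Alcove-folded reps (p=11, 7 weights, presented ϖ-order):

  1: (0, 2, 0, 2, 0);  2: (2, 0, 1, 1, 7);  3: (2, 0, 1, 1, 7);  4: (2, 0, 1, 1, 7);  5: (1, 3, 2, 2, 1);  6: (2, 0, 1, 1, 7);  7: (2, 3, 3, 1, 1)

These 7 weights hit 4 W_11-dot-orbits; sizes (1, 4, 1, 1):

[[1], [2, 3, 4, 6], [5], [7]]


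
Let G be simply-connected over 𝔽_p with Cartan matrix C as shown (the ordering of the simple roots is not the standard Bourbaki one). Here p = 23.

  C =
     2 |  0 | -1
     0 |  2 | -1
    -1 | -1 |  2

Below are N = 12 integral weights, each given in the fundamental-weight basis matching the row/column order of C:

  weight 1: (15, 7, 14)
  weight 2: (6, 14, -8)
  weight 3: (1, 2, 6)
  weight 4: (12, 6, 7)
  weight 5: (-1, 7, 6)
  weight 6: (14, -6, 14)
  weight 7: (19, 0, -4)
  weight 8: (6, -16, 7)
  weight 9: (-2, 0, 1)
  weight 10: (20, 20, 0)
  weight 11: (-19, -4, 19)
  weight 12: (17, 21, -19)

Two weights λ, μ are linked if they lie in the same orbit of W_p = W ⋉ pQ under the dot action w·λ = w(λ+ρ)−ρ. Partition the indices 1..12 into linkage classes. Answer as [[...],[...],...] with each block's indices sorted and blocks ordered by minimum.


A_3 Cartan matrix, 3 simple roots permuted; ρ=(1,1,1).

Each λ_j+ρ reduced to Ā_23; 3-tuples below use C's row order:

    λ_1 → (0, 8, 7)
    λ_2 → (0, 8, 7)
    λ_3 → (2, 3, 7)
    λ_4 → (8, 2, 8)
    λ_5 → (0, 8, 7)
    λ_6 → (8, 2, 8)
    λ_7 → (17, 2, 1)
    λ_8 → (0, 8, 7)
    λ_9 → (1, 1, 1)
    λ_10 → (1, 1, 1)
    λ_11 → (17, 2, 1)
    λ_12 → (0, 4, 18)

6 distinct reps among the 12 weights ⇒ 6 W_23-linkage classes:

[[1, 2, 5, 8], [3], [4, 6], [7, 11], [9, 10], [12]]


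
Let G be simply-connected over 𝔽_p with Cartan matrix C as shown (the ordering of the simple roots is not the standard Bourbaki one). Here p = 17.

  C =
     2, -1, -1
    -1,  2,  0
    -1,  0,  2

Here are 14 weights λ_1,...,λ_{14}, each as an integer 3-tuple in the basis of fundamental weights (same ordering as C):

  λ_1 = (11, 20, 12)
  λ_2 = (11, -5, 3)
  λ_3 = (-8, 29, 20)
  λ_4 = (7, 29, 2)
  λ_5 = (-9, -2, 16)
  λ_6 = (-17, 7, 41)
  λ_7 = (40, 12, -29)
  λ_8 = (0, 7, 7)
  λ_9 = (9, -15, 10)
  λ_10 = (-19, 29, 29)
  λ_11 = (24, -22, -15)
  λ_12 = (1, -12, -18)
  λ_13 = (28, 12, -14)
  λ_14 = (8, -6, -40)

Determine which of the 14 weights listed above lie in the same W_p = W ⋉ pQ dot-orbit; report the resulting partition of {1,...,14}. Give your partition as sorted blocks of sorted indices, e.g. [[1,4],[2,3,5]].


C ↔ A_3 under row/col permutation; |W(A_3)| = 24.

λ_j+ρ reflected into Ā_17 (⟨·,θ^∨⟩≤17); 3-tuples as given:

  λ_1+ρ ↦ (8, 4, 4);  λ_2+ρ ↦ (8, 4, 4);  λ_3+ρ ↦ (4, 6, 3);  λ_4+ρ ↦ (6, 3, 4);  λ_5+ρ ↦ (1, 8, 8);  λ_6+ρ ↦ (1, 8, 8);  λ_7+ρ ↦ (6, 3, 4);  λ_8+ρ ↦ (1, 8, 8);  λ_9+ρ ↦ (4, 6, 3);  λ_10+ρ ↦ (8, 4, 4);  λ_11+ρ ↦ (6, 3, 4);  λ_12+ρ ↦ (2, 6, 0);  λ_13+ρ ↦ (8, 4, 4);  λ_14+ρ ↦ (8, 4, 4)

Partition of {1..14} into 5 W_17-dot-orbits:

[[1, 2, 10, 13, 14], [3, 9], [4, 7, 11], [5, 6, 8], [12]]


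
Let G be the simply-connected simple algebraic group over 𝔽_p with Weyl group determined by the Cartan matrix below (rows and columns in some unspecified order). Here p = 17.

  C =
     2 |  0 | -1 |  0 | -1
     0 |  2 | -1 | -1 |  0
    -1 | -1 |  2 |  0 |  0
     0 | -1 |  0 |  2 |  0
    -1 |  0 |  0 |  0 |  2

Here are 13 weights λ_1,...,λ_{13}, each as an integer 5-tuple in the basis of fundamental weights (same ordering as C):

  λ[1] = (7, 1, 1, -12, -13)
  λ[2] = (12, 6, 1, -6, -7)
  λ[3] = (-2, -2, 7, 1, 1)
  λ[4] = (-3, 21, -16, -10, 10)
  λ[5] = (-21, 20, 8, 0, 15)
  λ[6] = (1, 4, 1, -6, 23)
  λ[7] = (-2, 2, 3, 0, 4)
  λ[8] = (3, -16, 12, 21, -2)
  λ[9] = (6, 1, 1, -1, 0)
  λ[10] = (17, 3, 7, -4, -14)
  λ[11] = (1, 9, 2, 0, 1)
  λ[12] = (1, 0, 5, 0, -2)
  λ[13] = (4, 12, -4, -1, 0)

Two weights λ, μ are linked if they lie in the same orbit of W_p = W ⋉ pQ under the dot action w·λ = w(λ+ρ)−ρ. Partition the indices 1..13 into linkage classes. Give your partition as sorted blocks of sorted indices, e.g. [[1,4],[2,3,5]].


Root system A_5: the 5×5 matrix C matches after relabeling.

W_17-reps of the 13 weights in Ā_17 (same 5-coord order as C):

  1: (7, 2, 2, 0, 1)
  2: (7, 2, 2, 0, 1)
  3: (1, 1, 6, 1, 1)
  4: (7, 2, 2, 0, 1)
  5: (1, 3, 3, 1, 4)
  6: (7, 2, 2, 0, 1)
  7: (1, 3, 3, 1, 4)
  8: (2, 10, 3, 0, 1)
  9: (7, 2, 2, 0, 1)
  10: (4, 8, 1, 1, 0)
  11: (2, 10, 3, 0, 1)
  12: (1, 1, 6, 1, 1)
  13: (2, 10, 3, 0, 1)

5 distinct reps among the 13 weights ⇒ 5 W_17-linkage classes:

[[1, 2, 4, 6, 9], [3, 12], [5, 7], [8, 11, 13], [10]]


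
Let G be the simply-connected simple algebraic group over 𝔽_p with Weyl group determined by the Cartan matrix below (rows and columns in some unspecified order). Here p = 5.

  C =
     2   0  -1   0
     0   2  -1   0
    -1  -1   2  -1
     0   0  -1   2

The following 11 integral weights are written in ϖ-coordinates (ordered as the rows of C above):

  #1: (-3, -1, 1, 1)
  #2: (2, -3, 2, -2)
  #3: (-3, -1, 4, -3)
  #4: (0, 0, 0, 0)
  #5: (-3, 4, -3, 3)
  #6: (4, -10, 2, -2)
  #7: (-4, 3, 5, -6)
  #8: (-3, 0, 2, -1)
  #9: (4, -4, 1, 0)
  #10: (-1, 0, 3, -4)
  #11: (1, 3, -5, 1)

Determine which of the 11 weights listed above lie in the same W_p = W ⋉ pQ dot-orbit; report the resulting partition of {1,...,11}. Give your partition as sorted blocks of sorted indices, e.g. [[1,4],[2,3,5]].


Dynkin diagram of C (from the 6 off-diagonal −1 entries): D_4.

Ā_5 reps of the 11 weights (D_4, coords as presented):

  λ_1 → (2, 0, 0, 2) · λ_2 → (2, 1, 1, 0) · λ_3 → (2, 0, 0, 2) · λ_4 → (1, 1, 1, 1) · λ_5 → (2, 1, 0, 0) · λ_6 → (1, 1, 1, 1) · λ_7 → (2, 1, 0, 0) · λ_8 → (2, 1, 1, 0) · λ_9 → (2, 0, 0, 2) · λ_10 → (0, 1, 0, 3) · λ_11 → (2, 0, 0, 2)

These 11 weights hit 5 W_5-dot-orbits; sizes (4, 2, 2, 2, 1):

[[1, 3, 9, 11], [2, 8], [4, 6], [5, 7], [10]]


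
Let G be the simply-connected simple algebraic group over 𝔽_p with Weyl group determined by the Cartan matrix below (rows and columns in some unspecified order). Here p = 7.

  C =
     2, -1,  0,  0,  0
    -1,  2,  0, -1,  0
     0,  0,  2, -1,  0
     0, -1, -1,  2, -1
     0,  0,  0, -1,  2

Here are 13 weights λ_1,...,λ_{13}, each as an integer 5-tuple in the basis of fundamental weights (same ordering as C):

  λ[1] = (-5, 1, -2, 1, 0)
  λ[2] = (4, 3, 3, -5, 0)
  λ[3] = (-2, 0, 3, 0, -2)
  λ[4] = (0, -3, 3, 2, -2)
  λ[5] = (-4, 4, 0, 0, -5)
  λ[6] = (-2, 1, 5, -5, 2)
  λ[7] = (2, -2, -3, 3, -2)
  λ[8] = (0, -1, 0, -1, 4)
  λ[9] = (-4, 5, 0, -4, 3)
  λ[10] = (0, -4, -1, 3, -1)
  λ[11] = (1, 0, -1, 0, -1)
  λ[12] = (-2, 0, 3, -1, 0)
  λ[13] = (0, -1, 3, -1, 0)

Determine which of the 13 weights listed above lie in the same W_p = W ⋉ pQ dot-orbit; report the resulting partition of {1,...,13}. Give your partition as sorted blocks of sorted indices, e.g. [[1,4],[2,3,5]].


Cartan matrix: type D_5 (|W|=1920); un-permuting the 5 rows.

Alcove-folded reps (p=7, 13 weights, presented ϖ-order):

  1: (2, 1, 0, 1, 0);  2: (2, 1, 2, 0, 1);  3: (1, 0, 4, 0, 1);  4: (1, 0, 4, 0, 1);  5: (2, 1, 2, 0, 1);  6: (2, 1, 2, 0, 1);  7: (2, 1, 2, 0, 1);  8: (1, 0, 1, 0, 5);  9: (2, 1, 2, 0, 1);  10: (2, 1, 0, 1, 0);  11: (2, 1, 0, 1, 0);  12: (1, 0, 4, 0, 1);  13: (1, 0, 4, 0, 1)

4 distinct reps among the 13 weights ⇒ 4 W_7-linkage classes:

[[1, 10, 11], [2, 5, 6, 7, 9], [3, 4, 12, 13], [8]]


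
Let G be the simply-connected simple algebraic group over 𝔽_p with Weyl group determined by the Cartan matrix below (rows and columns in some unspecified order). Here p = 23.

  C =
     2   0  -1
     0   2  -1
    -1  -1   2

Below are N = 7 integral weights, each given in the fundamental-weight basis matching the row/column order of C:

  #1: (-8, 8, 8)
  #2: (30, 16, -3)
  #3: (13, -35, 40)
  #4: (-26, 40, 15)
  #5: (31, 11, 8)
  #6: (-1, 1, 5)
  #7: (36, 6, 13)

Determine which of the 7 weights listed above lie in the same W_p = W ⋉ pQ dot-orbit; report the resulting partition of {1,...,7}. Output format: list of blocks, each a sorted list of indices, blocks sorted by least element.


Root system A_3: the 3×3 matrix C matches after relabeling.

Folding the 7 weights λ_j+ρ into Ā_23 (reps in the given 3-coord order):

    [1] (7, 9, 2)
    [2] (0, 2, 6)
    [3] (7, 9, 2)
    [4] (7, 9, 2)
    [5] (7, 9, 2)
    [6] (0, 2, 6)
    [7] (7, 9, 2)

Partition of {1..7} into 2 W_23-dot-orbits:

[[1, 3, 4, 5, 7], [2, 6]]


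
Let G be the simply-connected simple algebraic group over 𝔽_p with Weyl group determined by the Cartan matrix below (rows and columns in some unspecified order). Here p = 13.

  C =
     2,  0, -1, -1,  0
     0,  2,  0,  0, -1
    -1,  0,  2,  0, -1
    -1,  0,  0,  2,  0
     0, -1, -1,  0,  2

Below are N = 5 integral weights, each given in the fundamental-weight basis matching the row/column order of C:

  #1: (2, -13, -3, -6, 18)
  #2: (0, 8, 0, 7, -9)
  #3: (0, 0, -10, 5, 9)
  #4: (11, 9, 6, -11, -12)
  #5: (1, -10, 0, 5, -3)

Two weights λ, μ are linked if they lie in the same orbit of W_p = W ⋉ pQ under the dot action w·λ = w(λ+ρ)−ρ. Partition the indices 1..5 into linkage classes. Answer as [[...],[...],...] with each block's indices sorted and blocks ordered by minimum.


A_5 Cartan matrix, 5 simple roots permuted; ρ=(1,1,1,1,1).

Folding the 5 weights λ_j+ρ into Ā_13 (reps in the given 5-coord order):

  λ_1+ρ ↦ (2, 5, 2, 2, 1);  λ_2+ρ ↦ (6, 1, 1, 2, 1);  λ_3+ρ ↦ (6, 1, 1, 2, 1);  λ_4+ρ ↦ (2, 5, 2, 2, 1);  λ_5+ρ ↦ (6, 1, 1, 2, 1)

Linkage partition of the 5 weights (2 classes, p=13):

[[1, 4], [2, 3, 5]]


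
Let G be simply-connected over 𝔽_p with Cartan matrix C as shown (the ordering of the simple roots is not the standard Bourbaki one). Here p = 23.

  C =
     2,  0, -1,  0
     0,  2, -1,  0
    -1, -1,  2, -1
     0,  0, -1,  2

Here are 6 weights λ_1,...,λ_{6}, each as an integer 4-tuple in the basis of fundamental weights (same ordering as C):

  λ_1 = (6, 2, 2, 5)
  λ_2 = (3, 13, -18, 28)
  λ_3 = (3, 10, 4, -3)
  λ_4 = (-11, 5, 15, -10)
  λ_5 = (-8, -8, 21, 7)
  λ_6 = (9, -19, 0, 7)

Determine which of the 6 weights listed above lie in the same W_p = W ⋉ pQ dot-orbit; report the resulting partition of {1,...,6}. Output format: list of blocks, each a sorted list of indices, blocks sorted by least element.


Cartan matrix: type D_4 (|W|=192); un-permuting the 4 rows.

Folding the 6 weights λ_j+ρ into Ā_23 (reps in the given 4-coord order):

  λ_1 → (7, 3, 3, 6)
  λ_2 → (7, 3, 3, 6)
  λ_3 → (4, 11, 3, 2)
  λ_4 → (7, 3, 3, 6)
  λ_5 → (0, 0, 7, 1)
  λ_6 → (7, 1, 1, 9)

4 distinct reps among the 6 weights ⇒ 4 W_23-linkage classes:

[[1, 2, 4], [3], [5], [6]]


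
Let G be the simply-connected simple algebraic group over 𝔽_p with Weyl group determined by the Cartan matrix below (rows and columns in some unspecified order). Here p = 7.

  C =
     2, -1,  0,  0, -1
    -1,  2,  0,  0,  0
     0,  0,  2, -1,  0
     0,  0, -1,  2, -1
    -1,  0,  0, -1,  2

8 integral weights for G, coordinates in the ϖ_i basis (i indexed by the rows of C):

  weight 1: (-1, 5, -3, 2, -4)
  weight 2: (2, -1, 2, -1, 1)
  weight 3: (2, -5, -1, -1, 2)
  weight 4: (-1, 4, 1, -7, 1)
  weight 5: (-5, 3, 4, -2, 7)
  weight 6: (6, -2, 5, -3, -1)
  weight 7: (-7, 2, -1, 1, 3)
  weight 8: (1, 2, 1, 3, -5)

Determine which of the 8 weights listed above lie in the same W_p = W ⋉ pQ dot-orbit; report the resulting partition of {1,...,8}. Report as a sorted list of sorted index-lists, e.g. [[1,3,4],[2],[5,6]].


Cartan matrix: type A_5 (|W|=720); un-permuting the 5 rows.

λ_j+ρ reflected into Ā_7 (⟨·,θ^∨⟩≤7); 5-tuples as given:

  λ_1 → (1, 3, 0, 0, 2)
  λ_2 → (2, 1, 2, 0, 2)
  λ_3 → (1, 3, 0, 0, 2)
  λ_4 → (2, 1, 2, 0, 2)
  λ_5 → (1, 3, 0, 0, 2)
  λ_6 → (1, 3, 0, 0, 2)
  λ_7 → (1, 3, 0, 0, 2)
  λ_8 → (2, 1, 2, 0, 2)

These 8 weights hit 2 W_7-dot-orbits; sizes (5, 3):

[[1, 3, 5, 6, 7], [2, 4, 8]]


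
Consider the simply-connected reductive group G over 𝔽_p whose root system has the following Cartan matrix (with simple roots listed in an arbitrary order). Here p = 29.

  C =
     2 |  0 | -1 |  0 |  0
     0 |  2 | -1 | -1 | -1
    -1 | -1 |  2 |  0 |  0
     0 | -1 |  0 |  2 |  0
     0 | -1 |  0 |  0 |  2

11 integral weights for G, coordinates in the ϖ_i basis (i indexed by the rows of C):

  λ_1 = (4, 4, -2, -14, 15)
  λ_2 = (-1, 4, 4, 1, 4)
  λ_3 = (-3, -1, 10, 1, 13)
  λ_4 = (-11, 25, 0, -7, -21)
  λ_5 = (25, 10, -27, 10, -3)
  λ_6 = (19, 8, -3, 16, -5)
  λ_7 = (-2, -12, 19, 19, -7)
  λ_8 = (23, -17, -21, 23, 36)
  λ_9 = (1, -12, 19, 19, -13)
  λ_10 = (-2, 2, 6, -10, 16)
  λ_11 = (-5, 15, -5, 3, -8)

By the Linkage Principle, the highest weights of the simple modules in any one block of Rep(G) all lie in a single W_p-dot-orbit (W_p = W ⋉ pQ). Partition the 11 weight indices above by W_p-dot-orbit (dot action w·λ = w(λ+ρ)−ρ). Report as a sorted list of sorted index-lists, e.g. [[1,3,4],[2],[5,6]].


Dynkin diagram of C (from the 8 off-diagonal −1 entries): D_5.

λ_j+ρ reflected into Ā_29 (⟨·,θ^∨⟩≤29); 5-tuples as given:

    1: (4, 1, 4, 4, 7)
    2: (0, 5, 5, 2, 5)
    3: (2, 0, 2, 2, 14)
    4: (1, 6, 0, 3, 11)
    5: (0, 4, 3, 2, 11)
    6: (0, 4, 3, 2, 11)
    7: (1, 6, 0, 3, 11)
    8: (4, 1, 4, 4, 7)
    9: (1, 6, 0, 3, 11)
    10: (1, 6, 0, 3, 11)
    11: (4, 1, 4, 4, 7)

These 11 weights hit 5 W_29-dot-orbits; sizes (3, 1, 1, 4, 2):

[[1, 8, 11], [2], [3], [4, 7, 9, 10], [5, 6]]


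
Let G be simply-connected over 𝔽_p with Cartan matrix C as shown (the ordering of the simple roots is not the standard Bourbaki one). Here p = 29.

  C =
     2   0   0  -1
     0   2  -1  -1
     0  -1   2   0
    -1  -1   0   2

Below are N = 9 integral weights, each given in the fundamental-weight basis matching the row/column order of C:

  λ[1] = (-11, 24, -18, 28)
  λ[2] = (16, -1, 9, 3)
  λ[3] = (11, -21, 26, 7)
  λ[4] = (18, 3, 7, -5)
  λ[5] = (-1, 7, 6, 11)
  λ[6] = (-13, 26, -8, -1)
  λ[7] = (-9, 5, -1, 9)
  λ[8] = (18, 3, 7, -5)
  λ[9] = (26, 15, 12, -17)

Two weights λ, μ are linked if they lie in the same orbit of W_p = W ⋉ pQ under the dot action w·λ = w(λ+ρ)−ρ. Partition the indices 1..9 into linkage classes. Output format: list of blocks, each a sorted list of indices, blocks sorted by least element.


Cartan matrix: type A_4 (|W|=120); un-permuting the 4 rows.

λ_j+ρ reflected into Ā_29 (⟨·,θ^∨⟩≤29); 4-tuples as given:

  λ_1+ρ ↦ (15, 0, 8, 4)
  λ_2+ρ ↦ (15, 0, 8, 4)
  λ_3+ρ ↦ (0, 8, 7, 12)
  λ_4+ρ ↦ (15, 0, 8, 4)
  λ_5+ρ ↦ (0, 8, 7, 12)
  λ_6+ρ ↦ (0, 8, 7, 12)
  λ_7+ρ ↦ (8, 6, 0, 2)
  λ_8+ρ ↦ (15, 0, 8, 4)
  λ_9+ρ ↦ (0, 0, 2, 16)

Grouping the 9 weights by Ā_29-representative: 4 linkage classes.

[[1, 2, 4, 8], [3, 5, 6], [7], [9]]
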